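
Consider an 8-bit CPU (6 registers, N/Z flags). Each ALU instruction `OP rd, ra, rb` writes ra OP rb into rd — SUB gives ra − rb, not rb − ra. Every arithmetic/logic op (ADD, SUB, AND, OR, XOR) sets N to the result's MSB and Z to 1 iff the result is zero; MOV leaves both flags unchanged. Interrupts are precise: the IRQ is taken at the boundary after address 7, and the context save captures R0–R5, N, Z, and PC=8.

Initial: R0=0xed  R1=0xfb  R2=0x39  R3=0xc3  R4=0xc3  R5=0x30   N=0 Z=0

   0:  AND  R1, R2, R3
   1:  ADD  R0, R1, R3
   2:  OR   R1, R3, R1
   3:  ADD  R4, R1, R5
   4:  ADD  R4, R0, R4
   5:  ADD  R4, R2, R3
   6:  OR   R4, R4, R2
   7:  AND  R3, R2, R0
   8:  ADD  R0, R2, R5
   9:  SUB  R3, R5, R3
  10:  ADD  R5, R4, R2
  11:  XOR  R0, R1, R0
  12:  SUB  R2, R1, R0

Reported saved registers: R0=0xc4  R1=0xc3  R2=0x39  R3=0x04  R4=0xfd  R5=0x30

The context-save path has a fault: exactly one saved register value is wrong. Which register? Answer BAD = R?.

BAD = R3

after  0: R0=0xed R1=0x01 R2=0x39 R3=0xc3 R4=0xc3 R5=0x30  N=0 Z=0
after  1: R0=0xc4 R1=0x01 R2=0x39 R3=0xc3 R4=0xc3 R5=0x30  N=1 Z=0
after  2: R0=0xc4 R1=0xc3 R2=0x39 R3=0xc3 R4=0xc3 R5=0x30  N=1 Z=0
after  3: R0=0xc4 R1=0xc3 R2=0x39 R3=0xc3 R4=0xf3 R5=0x30  N=1 Z=0
after  4: R0=0xc4 R1=0xc3 R2=0x39 R3=0xc3 R4=0xb7 R5=0x30  N=1 Z=0
after  5: R0=0xc4 R1=0xc3 R2=0x39 R3=0xc3 R4=0xfc R5=0x30  N=1 Z=0
after  6: R0=0xc4 R1=0xc3 R2=0x39 R3=0xc3 R4=0xfd R5=0x30  N=1 Z=0
after  7: R0=0xc4 R1=0xc3 R2=0x39 R3=0x00 R4=0xfd R5=0x30  N=0 Z=1
-- IRQ taken; context saved, return-PC = 8 --
mismatch: R3: reported 0x04 vs actual 0x00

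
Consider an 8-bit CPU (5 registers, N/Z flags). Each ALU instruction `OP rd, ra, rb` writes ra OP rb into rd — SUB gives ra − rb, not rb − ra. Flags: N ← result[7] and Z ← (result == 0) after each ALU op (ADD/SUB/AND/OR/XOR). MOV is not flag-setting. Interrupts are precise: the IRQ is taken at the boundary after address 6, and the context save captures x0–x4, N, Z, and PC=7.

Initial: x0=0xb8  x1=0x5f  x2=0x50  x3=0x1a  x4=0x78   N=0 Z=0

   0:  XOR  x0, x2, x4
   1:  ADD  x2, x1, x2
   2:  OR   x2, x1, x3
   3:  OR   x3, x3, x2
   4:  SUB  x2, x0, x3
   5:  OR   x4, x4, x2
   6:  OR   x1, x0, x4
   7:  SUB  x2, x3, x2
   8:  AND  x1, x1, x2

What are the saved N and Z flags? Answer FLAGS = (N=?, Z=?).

after  0: x0=0x28 x1=0x5f x2=0x50 x3=0x1a x4=0x78  N=0 Z=0
after  1: x0=0x28 x1=0x5f x2=0xaf x3=0x1a x4=0x78  N=1 Z=0
after  2: x0=0x28 x1=0x5f x2=0x5f x3=0x1a x4=0x78  N=0 Z=0
after  3: x0=0x28 x1=0x5f x2=0x5f x3=0x5f x4=0x78  N=0 Z=0
after  4: x0=0x28 x1=0x5f x2=0xc9 x3=0x5f x4=0x78  N=1 Z=0
after  5: x0=0x28 x1=0x5f x2=0xc9 x3=0x5f x4=0xf9  N=1 Z=0
after  6: x0=0x28 x1=0xf9 x2=0xc9 x3=0x5f x4=0xf9  N=1 Z=0
-- IRQ taken; context saved, return-PC = 7 --

FLAGS = (N=1, Z=0)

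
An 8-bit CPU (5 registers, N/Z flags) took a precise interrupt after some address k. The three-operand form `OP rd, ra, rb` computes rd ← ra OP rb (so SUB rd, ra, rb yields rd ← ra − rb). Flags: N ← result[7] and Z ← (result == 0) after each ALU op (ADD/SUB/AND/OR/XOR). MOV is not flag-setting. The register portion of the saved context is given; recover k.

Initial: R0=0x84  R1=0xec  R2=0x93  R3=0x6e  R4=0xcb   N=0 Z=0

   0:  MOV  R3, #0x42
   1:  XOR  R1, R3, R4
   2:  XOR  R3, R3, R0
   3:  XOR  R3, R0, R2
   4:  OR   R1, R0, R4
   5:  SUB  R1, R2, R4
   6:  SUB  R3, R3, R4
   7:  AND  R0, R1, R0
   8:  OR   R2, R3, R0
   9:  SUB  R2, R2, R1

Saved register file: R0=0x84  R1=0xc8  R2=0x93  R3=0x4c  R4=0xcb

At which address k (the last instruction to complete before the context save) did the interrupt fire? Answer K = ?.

K = 6

after  0: R0=0x84 R1=0xec R2=0x93 R3=0x42 R4=0xcb  N=0 Z=0
after  1: R0=0x84 R1=0x89 R2=0x93 R3=0x42 R4=0xcb  N=1 Z=0
after  2: R0=0x84 R1=0x89 R2=0x93 R3=0xc6 R4=0xcb  N=1 Z=0
after  3: R0=0x84 R1=0x89 R2=0x93 R3=0x17 R4=0xcb  N=0 Z=0
after  4: R0=0x84 R1=0xcf R2=0x93 R3=0x17 R4=0xcb  N=1 Z=0
after  5: R0=0x84 R1=0xc8 R2=0x93 R3=0x17 R4=0xcb  N=1 Z=0
after  6: R0=0x84 R1=0xc8 R2=0x93 R3=0x4c R4=0xcb  N=0 Z=0
-- IRQ taken; context saved, return-PC = 7 --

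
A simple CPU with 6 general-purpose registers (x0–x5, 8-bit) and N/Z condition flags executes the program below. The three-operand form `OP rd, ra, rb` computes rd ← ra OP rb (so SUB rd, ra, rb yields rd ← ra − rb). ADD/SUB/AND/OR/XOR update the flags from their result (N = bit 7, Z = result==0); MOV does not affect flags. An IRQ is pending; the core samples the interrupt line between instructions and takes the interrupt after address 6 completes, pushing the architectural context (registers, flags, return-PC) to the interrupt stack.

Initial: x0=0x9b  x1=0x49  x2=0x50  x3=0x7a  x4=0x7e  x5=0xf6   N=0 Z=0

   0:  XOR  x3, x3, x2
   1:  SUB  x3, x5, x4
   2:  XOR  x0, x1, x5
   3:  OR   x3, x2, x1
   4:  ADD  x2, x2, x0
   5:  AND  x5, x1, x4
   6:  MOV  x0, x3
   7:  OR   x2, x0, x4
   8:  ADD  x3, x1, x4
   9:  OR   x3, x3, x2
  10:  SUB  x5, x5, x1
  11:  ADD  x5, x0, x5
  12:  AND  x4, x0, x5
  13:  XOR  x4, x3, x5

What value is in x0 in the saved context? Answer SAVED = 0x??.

after  0: x0=0x9b x1=0x49 x2=0x50 x3=0x2a x4=0x7e x5=0xf6  N=0 Z=0
after  1: x0=0x9b x1=0x49 x2=0x50 x3=0x78 x4=0x7e x5=0xf6  N=0 Z=0
after  2: x0=0xbf x1=0x49 x2=0x50 x3=0x78 x4=0x7e x5=0xf6  N=1 Z=0
after  3: x0=0xbf x1=0x49 x2=0x50 x3=0x59 x4=0x7e x5=0xf6  N=0 Z=0
after  4: x0=0xbf x1=0x49 x2=0x0f x3=0x59 x4=0x7e x5=0xf6  N=0 Z=0
after  5: x0=0xbf x1=0x49 x2=0x0f x3=0x59 x4=0x7e x5=0x48  N=0 Z=0
after  6: x0=0x59 x1=0x49 x2=0x0f x3=0x59 x4=0x7e x5=0x48  N=0 Z=0
-- IRQ taken; context saved, return-PC = 7 --

SAVED = 0x59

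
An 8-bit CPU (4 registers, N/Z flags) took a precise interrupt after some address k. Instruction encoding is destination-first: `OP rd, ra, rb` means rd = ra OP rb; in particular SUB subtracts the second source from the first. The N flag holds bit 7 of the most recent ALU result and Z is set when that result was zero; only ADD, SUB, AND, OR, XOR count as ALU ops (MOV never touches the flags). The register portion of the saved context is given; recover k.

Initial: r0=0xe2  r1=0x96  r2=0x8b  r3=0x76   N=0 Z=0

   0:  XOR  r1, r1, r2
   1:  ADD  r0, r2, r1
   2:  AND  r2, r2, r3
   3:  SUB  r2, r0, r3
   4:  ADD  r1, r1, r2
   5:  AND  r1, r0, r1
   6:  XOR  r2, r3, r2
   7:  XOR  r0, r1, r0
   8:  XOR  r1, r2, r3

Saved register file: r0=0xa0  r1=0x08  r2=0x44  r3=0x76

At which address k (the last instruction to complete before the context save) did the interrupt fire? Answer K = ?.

K = 7

after  0: r0=0xe2 r1=0x1d r2=0x8b r3=0x76  N=0 Z=0
after  1: r0=0xa8 r1=0x1d r2=0x8b r3=0x76  N=1 Z=0
after  2: r0=0xa8 r1=0x1d r2=0x02 r3=0x76  N=0 Z=0
after  3: r0=0xa8 r1=0x1d r2=0x32 r3=0x76  N=0 Z=0
after  4: r0=0xa8 r1=0x4f r2=0x32 r3=0x76  N=0 Z=0
after  5: r0=0xa8 r1=0x08 r2=0x32 r3=0x76  N=0 Z=0
after  6: r0=0xa8 r1=0x08 r2=0x44 r3=0x76  N=0 Z=0
after  7: r0=0xa0 r1=0x08 r2=0x44 r3=0x76  N=1 Z=0
-- IRQ taken; context saved, return-PC = 8 --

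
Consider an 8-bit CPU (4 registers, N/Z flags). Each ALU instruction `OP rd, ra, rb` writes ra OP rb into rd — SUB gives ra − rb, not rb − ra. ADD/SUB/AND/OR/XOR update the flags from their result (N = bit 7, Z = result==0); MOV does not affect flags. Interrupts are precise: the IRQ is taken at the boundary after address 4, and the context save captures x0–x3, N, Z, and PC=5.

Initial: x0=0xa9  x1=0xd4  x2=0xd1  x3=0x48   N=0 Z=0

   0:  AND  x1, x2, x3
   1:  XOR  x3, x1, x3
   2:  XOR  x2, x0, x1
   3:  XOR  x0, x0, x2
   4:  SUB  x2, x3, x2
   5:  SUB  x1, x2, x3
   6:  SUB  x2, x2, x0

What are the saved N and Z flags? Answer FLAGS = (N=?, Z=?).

FLAGS = (N=0, Z=0)

after  0: x0=0xa9 x1=0x40 x2=0xd1 x3=0x48  N=0 Z=0
after  1: x0=0xa9 x1=0x40 x2=0xd1 x3=0x08  N=0 Z=0
after  2: x0=0xa9 x1=0x40 x2=0xe9 x3=0x08  N=1 Z=0
after  3: x0=0x40 x1=0x40 x2=0xe9 x3=0x08  N=0 Z=0
after  4: x0=0x40 x1=0x40 x2=0x1f x3=0x08  N=0 Z=0
-- IRQ taken; context saved, return-PC = 5 --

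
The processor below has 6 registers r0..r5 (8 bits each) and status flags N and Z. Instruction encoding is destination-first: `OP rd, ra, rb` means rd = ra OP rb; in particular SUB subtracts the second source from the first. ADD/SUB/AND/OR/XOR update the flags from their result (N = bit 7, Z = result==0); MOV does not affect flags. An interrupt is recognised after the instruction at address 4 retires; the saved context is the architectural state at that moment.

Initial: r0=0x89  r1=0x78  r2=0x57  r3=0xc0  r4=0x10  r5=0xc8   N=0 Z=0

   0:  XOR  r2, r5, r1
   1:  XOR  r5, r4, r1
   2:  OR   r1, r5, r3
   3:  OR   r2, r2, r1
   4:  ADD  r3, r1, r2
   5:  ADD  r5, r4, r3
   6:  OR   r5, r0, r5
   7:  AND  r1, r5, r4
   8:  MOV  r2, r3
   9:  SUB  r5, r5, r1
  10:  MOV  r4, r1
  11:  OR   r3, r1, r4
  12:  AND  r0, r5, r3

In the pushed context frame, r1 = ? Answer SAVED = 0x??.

after  0: r0=0x89 r1=0x78 r2=0xb0 r3=0xc0 r4=0x10 r5=0xc8  N=1 Z=0
after  1: r0=0x89 r1=0x78 r2=0xb0 r3=0xc0 r4=0x10 r5=0x68  N=0 Z=0
after  2: r0=0x89 r1=0xe8 r2=0xb0 r3=0xc0 r4=0x10 r5=0x68  N=1 Z=0
after  3: r0=0x89 r1=0xe8 r2=0xf8 r3=0xc0 r4=0x10 r5=0x68  N=1 Z=0
after  4: r0=0x89 r1=0xe8 r2=0xf8 r3=0xe0 r4=0x10 r5=0x68  N=1 Z=0
-- IRQ taken; context saved, return-PC = 5 --

SAVED = 0xe8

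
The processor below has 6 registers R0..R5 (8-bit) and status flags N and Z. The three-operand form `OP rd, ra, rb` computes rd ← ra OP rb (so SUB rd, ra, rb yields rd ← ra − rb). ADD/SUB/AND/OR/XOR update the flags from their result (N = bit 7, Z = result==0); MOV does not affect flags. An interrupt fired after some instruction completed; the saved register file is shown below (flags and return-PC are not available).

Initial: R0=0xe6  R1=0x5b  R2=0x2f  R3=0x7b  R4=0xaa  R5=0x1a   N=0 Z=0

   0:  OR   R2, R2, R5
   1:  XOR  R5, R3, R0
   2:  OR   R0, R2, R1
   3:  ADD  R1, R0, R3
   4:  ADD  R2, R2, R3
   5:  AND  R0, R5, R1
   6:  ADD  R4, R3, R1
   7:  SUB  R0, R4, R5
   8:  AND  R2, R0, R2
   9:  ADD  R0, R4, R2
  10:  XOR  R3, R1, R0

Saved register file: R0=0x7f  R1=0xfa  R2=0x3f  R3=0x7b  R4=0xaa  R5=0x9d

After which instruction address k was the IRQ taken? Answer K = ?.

after  0: R0=0xe6 R1=0x5b R2=0x3f R3=0x7b R4=0xaa R5=0x1a  N=0 Z=0
after  1: R0=0xe6 R1=0x5b R2=0x3f R3=0x7b R4=0xaa R5=0x9d  N=1 Z=0
after  2: R0=0x7f R1=0x5b R2=0x3f R3=0x7b R4=0xaa R5=0x9d  N=0 Z=0
after  3: R0=0x7f R1=0xfa R2=0x3f R3=0x7b R4=0xaa R5=0x9d  N=1 Z=0
-- IRQ taken; context saved, return-PC = 4 --

K = 3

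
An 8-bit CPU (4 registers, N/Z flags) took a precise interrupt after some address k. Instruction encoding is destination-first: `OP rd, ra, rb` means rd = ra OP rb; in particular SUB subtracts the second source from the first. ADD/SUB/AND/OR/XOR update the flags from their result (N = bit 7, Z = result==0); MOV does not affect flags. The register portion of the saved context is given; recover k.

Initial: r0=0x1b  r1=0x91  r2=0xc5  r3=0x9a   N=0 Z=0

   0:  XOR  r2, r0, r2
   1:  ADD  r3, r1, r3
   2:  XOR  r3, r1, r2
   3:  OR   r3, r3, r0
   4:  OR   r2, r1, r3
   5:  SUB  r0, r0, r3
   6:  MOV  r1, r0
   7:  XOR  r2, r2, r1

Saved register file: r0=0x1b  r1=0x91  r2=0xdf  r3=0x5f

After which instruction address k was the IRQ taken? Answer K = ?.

after  0: r0=0x1b r1=0x91 r2=0xde r3=0x9a  N=1 Z=0
after  1: r0=0x1b r1=0x91 r2=0xde r3=0x2b  N=0 Z=0
after  2: r0=0x1b r1=0x91 r2=0xde r3=0x4f  N=0 Z=0
after  3: r0=0x1b r1=0x91 r2=0xde r3=0x5f  N=0 Z=0
after  4: r0=0x1b r1=0x91 r2=0xdf r3=0x5f  N=1 Z=0
-- IRQ taken; context saved, return-PC = 5 --

K = 4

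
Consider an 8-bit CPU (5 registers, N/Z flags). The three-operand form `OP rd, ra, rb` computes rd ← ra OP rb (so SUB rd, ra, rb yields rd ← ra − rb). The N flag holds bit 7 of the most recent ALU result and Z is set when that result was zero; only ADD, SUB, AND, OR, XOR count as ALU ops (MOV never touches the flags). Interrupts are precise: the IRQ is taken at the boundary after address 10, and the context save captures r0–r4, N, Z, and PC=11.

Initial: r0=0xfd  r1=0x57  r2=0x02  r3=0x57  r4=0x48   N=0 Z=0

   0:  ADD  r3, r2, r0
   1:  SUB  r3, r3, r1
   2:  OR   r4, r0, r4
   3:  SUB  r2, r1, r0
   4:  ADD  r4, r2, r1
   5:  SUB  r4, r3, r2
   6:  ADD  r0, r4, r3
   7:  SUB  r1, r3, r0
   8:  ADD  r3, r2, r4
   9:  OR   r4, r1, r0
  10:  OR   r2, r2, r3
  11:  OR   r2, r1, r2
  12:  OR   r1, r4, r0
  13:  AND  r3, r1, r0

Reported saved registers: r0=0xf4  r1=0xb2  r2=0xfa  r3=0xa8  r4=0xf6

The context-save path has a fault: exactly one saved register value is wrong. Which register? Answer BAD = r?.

BAD = r0

after  0: r0=0xfd r1=0x57 r2=0x02 r3=0xff r4=0x48  N=1 Z=0
after  1: r0=0xfd r1=0x57 r2=0x02 r3=0xa8 r4=0x48  N=1 Z=0
after  2: r0=0xfd r1=0x57 r2=0x02 r3=0xa8 r4=0xfd  N=1 Z=0
after  3: r0=0xfd r1=0x57 r2=0x5a r3=0xa8 r4=0xfd  N=0 Z=0
after  4: r0=0xfd r1=0x57 r2=0x5a r3=0xa8 r4=0xb1  N=1 Z=0
after  5: r0=0xfd r1=0x57 r2=0x5a r3=0xa8 r4=0x4e  N=0 Z=0
after  6: r0=0xf6 r1=0x57 r2=0x5a r3=0xa8 r4=0x4e  N=1 Z=0
after  7: r0=0xf6 r1=0xb2 r2=0x5a r3=0xa8 r4=0x4e  N=1 Z=0
after  8: r0=0xf6 r1=0xb2 r2=0x5a r3=0xa8 r4=0x4e  N=1 Z=0
after  9: r0=0xf6 r1=0xb2 r2=0x5a r3=0xa8 r4=0xf6  N=1 Z=0
after 10: r0=0xf6 r1=0xb2 r2=0xfa r3=0xa8 r4=0xf6  N=1 Z=0
-- IRQ taken; context saved, return-PC = 11 --
mismatch: r0: reported 0xf4 vs actual 0xf6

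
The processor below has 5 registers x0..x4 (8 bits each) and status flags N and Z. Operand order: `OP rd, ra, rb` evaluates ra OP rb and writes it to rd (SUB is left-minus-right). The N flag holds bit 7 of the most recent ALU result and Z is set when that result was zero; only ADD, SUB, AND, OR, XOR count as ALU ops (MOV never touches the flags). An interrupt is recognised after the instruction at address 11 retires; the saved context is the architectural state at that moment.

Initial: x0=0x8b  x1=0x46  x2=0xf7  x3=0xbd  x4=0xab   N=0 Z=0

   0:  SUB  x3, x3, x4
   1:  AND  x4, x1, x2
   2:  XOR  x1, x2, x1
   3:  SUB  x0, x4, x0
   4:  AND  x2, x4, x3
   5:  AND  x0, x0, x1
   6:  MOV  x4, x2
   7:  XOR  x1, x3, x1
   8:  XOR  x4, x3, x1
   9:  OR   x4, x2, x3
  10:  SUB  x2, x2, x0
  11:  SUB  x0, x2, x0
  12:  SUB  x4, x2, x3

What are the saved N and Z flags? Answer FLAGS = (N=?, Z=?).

after  0: x0=0x8b x1=0x46 x2=0xf7 x3=0x12 x4=0xab  N=0 Z=0
after  1: x0=0x8b x1=0x46 x2=0xf7 x3=0x12 x4=0x46  N=0 Z=0
after  2: x0=0x8b x1=0xb1 x2=0xf7 x3=0x12 x4=0x46  N=1 Z=0
after  3: x0=0xbb x1=0xb1 x2=0xf7 x3=0x12 x4=0x46  N=1 Z=0
after  4: x0=0xbb x1=0xb1 x2=0x02 x3=0x12 x4=0x46  N=0 Z=0
after  5: x0=0xb1 x1=0xb1 x2=0x02 x3=0x12 x4=0x46  N=1 Z=0
after  6: x0=0xb1 x1=0xb1 x2=0x02 x3=0x12 x4=0x02  N=1 Z=0
after  7: x0=0xb1 x1=0xa3 x2=0x02 x3=0x12 x4=0x02  N=1 Z=0
after  8: x0=0xb1 x1=0xa3 x2=0x02 x3=0x12 x4=0xb1  N=1 Z=0
after  9: x0=0xb1 x1=0xa3 x2=0x02 x3=0x12 x4=0x12  N=0 Z=0
after 10: x0=0xb1 x1=0xa3 x2=0x51 x3=0x12 x4=0x12  N=0 Z=0
after 11: x0=0xa0 x1=0xa3 x2=0x51 x3=0x12 x4=0x12  N=1 Z=0
-- IRQ taken; context saved, return-PC = 12 --

FLAGS = (N=1, Z=0)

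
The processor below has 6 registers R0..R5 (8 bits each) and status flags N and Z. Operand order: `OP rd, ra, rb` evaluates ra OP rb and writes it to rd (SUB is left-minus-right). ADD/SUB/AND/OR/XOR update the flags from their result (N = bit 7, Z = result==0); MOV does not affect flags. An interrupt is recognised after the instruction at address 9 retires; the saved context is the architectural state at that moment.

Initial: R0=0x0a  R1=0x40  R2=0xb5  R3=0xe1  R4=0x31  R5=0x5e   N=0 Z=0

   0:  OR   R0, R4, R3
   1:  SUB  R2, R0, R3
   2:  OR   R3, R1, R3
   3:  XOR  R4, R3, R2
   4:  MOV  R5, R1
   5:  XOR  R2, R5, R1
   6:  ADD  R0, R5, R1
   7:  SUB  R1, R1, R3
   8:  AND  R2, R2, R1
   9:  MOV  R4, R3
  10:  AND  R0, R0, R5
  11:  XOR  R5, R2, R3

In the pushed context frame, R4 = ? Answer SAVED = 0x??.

SAVED = 0xe1

after  0: R0=0xf1 R1=0x40 R2=0xb5 R3=0xe1 R4=0x31 R5=0x5e  N=1 Z=0
after  1: R0=0xf1 R1=0x40 R2=0x10 R3=0xe1 R4=0x31 R5=0x5e  N=0 Z=0
after  2: R0=0xf1 R1=0x40 R2=0x10 R3=0xe1 R4=0x31 R5=0x5e  N=1 Z=0
after  3: R0=0xf1 R1=0x40 R2=0x10 R3=0xe1 R4=0xf1 R5=0x5e  N=1 Z=0
after  4: R0=0xf1 R1=0x40 R2=0x10 R3=0xe1 R4=0xf1 R5=0x40  N=1 Z=0
after  5: R0=0xf1 R1=0x40 R2=0x00 R3=0xe1 R4=0xf1 R5=0x40  N=0 Z=1
after  6: R0=0x80 R1=0x40 R2=0x00 R3=0xe1 R4=0xf1 R5=0x40  N=1 Z=0
after  7: R0=0x80 R1=0x5f R2=0x00 R3=0xe1 R4=0xf1 R5=0x40  N=0 Z=0
after  8: R0=0x80 R1=0x5f R2=0x00 R3=0xe1 R4=0xf1 R5=0x40  N=0 Z=1
after  9: R0=0x80 R1=0x5f R2=0x00 R3=0xe1 R4=0xe1 R5=0x40  N=0 Z=1
-- IRQ taken; context saved, return-PC = 10 --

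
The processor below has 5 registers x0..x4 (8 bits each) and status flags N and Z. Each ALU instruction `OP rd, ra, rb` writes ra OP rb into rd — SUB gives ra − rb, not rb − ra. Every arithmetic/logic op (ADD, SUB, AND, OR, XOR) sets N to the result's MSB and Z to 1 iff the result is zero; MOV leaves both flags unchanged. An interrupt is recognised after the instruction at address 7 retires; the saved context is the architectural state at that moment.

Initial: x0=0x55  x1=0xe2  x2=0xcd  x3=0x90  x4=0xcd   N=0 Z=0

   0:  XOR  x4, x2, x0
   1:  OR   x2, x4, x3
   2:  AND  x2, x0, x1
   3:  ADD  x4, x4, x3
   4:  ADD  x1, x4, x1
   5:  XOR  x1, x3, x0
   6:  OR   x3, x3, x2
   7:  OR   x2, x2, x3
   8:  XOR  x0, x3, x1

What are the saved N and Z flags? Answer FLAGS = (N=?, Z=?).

FLAGS = (N=1, Z=0)

after  0: x0=0x55 x1=0xe2 x2=0xcd x3=0x90 x4=0x98  N=1 Z=0
after  1: x0=0x55 x1=0xe2 x2=0x98 x3=0x90 x4=0x98  N=1 Z=0
after  2: x0=0x55 x1=0xe2 x2=0x40 x3=0x90 x4=0x98  N=0 Z=0
after  3: x0=0x55 x1=0xe2 x2=0x40 x3=0x90 x4=0x28  N=0 Z=0
after  4: x0=0x55 x1=0x0a x2=0x40 x3=0x90 x4=0x28  N=0 Z=0
after  5: x0=0x55 x1=0xc5 x2=0x40 x3=0x90 x4=0x28  N=1 Z=0
after  6: x0=0x55 x1=0xc5 x2=0x40 x3=0xd0 x4=0x28  N=1 Z=0
after  7: x0=0x55 x1=0xc5 x2=0xd0 x3=0xd0 x4=0x28  N=1 Z=0
-- IRQ taken; context saved, return-PC = 8 --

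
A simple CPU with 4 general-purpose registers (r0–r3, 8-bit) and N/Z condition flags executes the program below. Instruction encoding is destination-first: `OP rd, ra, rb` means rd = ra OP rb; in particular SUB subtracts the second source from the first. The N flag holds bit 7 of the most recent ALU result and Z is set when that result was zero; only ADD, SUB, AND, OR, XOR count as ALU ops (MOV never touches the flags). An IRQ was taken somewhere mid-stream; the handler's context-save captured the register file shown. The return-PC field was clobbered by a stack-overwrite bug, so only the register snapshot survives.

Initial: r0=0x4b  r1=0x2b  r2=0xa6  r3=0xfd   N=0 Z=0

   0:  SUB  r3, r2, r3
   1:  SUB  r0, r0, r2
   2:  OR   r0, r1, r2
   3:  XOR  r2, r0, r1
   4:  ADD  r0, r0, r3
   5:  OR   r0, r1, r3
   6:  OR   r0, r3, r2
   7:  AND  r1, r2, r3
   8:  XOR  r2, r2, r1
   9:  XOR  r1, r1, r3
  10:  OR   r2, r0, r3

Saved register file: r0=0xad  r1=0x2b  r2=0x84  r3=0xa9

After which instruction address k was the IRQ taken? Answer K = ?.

after  0: r0=0x4b r1=0x2b r2=0xa6 r3=0xa9  N=1 Z=0
after  1: r0=0xa5 r1=0x2b r2=0xa6 r3=0xa9  N=1 Z=0
after  2: r0=0xaf r1=0x2b r2=0xa6 r3=0xa9  N=1 Z=0
after  3: r0=0xaf r1=0x2b r2=0x84 r3=0xa9  N=1 Z=0
after  4: r0=0x58 r1=0x2b r2=0x84 r3=0xa9  N=0 Z=0
after  5: r0=0xab r1=0x2b r2=0x84 r3=0xa9  N=1 Z=0
after  6: r0=0xad r1=0x2b r2=0x84 r3=0xa9  N=1 Z=0
-- IRQ taken; context saved, return-PC = 7 --

K = 6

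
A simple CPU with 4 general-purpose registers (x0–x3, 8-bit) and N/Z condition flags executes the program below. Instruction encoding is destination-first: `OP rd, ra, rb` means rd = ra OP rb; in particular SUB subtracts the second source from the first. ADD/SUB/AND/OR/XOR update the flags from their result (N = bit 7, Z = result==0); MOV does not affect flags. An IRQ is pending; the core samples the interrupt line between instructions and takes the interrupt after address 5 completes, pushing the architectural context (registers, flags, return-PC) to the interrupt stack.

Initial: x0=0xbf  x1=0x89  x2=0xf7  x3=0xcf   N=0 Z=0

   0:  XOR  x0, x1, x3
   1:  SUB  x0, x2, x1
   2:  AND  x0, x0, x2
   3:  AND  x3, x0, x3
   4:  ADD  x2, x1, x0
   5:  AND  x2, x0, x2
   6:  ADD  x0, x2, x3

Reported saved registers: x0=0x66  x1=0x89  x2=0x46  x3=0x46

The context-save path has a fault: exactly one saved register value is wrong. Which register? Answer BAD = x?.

after  0: x0=0x46 x1=0x89 x2=0xf7 x3=0xcf  N=0 Z=0
after  1: x0=0x6e x1=0x89 x2=0xf7 x3=0xcf  N=0 Z=0
after  2: x0=0x66 x1=0x89 x2=0xf7 x3=0xcf  N=0 Z=0
after  3: x0=0x66 x1=0x89 x2=0xf7 x3=0x46  N=0 Z=0
after  4: x0=0x66 x1=0x89 x2=0xef x3=0x46  N=1 Z=0
after  5: x0=0x66 x1=0x89 x2=0x66 x3=0x46  N=0 Z=0
-- IRQ taken; context saved, return-PC = 6 --
mismatch: x2: reported 0x46 vs actual 0x66

BAD = x2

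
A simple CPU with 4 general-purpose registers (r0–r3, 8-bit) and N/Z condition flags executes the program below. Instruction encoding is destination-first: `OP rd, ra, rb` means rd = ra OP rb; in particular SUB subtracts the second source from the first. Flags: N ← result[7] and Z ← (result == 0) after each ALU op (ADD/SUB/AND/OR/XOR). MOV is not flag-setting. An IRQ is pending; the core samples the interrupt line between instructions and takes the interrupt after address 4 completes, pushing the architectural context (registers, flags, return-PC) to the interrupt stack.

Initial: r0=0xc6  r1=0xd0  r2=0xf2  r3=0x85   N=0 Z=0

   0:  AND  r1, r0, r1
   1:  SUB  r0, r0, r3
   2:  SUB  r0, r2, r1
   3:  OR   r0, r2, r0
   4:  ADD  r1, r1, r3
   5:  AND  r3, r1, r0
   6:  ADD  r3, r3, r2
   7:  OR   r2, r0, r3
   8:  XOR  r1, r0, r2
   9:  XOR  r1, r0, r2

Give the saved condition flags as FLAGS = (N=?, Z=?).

after  0: r0=0xc6 r1=0xc0 r2=0xf2 r3=0x85  N=1 Z=0
after  1: r0=0x41 r1=0xc0 r2=0xf2 r3=0x85  N=0 Z=0
after  2: r0=0x32 r1=0xc0 r2=0xf2 r3=0x85  N=0 Z=0
after  3: r0=0xf2 r1=0xc0 r2=0xf2 r3=0x85  N=1 Z=0
after  4: r0=0xf2 r1=0x45 r2=0xf2 r3=0x85  N=0 Z=0
-- IRQ taken; context saved, return-PC = 5 --

FLAGS = (N=0, Z=0)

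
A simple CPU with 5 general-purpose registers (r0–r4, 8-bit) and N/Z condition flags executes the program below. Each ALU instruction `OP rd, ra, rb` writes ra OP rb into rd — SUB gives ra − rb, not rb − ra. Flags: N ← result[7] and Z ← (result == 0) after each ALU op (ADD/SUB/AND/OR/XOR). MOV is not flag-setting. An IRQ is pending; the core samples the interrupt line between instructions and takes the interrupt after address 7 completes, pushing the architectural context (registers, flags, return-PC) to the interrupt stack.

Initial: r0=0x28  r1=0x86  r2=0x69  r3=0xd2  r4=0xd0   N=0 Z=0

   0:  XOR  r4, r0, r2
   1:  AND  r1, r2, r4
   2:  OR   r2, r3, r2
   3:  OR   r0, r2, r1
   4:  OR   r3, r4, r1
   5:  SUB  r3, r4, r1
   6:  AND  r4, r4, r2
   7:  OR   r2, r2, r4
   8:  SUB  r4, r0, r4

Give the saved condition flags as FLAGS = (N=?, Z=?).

after  0: r0=0x28 r1=0x86 r2=0x69 r3=0xd2 r4=0x41  N=0 Z=0
after  1: r0=0x28 r1=0x41 r2=0x69 r3=0xd2 r4=0x41  N=0 Z=0
after  2: r0=0x28 r1=0x41 r2=0xfb r3=0xd2 r4=0x41  N=1 Z=0
after  3: r0=0xfb r1=0x41 r2=0xfb r3=0xd2 r4=0x41  N=1 Z=0
after  4: r0=0xfb r1=0x41 r2=0xfb r3=0x41 r4=0x41  N=0 Z=0
after  5: r0=0xfb r1=0x41 r2=0xfb r3=0x00 r4=0x41  N=0 Z=1
after  6: r0=0xfb r1=0x41 r2=0xfb r3=0x00 r4=0x41  N=0 Z=0
after  7: r0=0xfb r1=0x41 r2=0xfb r3=0x00 r4=0x41  N=1 Z=0
-- IRQ taken; context saved, return-PC = 8 --

FLAGS = (N=1, Z=0)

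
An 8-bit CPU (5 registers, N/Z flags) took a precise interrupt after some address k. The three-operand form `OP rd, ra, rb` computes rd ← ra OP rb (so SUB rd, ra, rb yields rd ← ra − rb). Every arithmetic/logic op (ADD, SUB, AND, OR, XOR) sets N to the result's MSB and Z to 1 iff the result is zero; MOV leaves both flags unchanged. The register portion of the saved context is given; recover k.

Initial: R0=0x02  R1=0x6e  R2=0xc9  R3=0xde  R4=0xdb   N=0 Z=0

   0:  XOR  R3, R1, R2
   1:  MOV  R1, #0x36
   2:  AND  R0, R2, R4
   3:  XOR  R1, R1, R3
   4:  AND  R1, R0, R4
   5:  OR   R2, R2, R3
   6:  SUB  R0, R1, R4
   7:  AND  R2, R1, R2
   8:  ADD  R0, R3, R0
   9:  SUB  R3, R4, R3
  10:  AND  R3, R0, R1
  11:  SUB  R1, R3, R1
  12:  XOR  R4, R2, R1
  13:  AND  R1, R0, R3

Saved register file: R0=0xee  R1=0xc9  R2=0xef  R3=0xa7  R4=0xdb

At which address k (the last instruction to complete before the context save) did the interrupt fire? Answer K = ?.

after  0: R0=0x02 R1=0x6e R2=0xc9 R3=0xa7 R4=0xdb  N=1 Z=0
after  1: R0=0x02 R1=0x36 R2=0xc9 R3=0xa7 R4=0xdb  N=1 Z=0
after  2: R0=0xc9 R1=0x36 R2=0xc9 R3=0xa7 R4=0xdb  N=1 Z=0
after  3: R0=0xc9 R1=0x91 R2=0xc9 R3=0xa7 R4=0xdb  N=1 Z=0
after  4: R0=0xc9 R1=0xc9 R2=0xc9 R3=0xa7 R4=0xdb  N=1 Z=0
after  5: R0=0xc9 R1=0xc9 R2=0xef R3=0xa7 R4=0xdb  N=1 Z=0
after  6: R0=0xee R1=0xc9 R2=0xef R3=0xa7 R4=0xdb  N=1 Z=0
-- IRQ taken; context saved, return-PC = 7 --

K = 6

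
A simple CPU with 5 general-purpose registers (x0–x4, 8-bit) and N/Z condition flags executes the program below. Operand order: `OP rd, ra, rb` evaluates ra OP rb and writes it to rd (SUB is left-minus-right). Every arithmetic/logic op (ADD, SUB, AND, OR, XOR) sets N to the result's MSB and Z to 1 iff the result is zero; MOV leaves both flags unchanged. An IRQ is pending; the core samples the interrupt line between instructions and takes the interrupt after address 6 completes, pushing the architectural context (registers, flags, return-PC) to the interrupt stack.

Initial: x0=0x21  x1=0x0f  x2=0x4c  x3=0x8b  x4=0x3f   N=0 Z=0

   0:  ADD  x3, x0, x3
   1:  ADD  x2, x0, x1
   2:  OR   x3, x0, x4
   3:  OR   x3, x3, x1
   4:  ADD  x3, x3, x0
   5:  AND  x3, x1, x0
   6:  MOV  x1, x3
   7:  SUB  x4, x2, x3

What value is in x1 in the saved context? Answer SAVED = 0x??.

after  0: x0=0x21 x1=0x0f x2=0x4c x3=0xac x4=0x3f  N=1 Z=0
after  1: x0=0x21 x1=0x0f x2=0x30 x3=0xac x4=0x3f  N=0 Z=0
after  2: x0=0x21 x1=0x0f x2=0x30 x3=0x3f x4=0x3f  N=0 Z=0
after  3: x0=0x21 x1=0x0f x2=0x30 x3=0x3f x4=0x3f  N=0 Z=0
after  4: x0=0x21 x1=0x0f x2=0x30 x3=0x60 x4=0x3f  N=0 Z=0
after  5: x0=0x21 x1=0x0f x2=0x30 x3=0x01 x4=0x3f  N=0 Z=0
after  6: x0=0x21 x1=0x01 x2=0x30 x3=0x01 x4=0x3f  N=0 Z=0
-- IRQ taken; context saved, return-PC = 7 --

SAVED = 0x01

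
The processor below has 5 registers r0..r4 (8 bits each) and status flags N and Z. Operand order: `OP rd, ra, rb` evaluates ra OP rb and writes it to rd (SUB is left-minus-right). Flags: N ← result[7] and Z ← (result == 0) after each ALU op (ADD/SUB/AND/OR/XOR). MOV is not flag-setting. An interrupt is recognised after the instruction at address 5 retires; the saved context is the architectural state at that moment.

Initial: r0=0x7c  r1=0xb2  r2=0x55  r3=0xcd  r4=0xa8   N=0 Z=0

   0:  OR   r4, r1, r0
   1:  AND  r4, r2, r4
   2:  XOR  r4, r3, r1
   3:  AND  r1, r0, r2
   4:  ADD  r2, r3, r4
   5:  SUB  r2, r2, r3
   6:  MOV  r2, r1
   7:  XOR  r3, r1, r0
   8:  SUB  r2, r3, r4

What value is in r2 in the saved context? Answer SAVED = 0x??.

SAVED = 0x7f

after  0: r0=0x7c r1=0xb2 r2=0x55 r3=0xcd r4=0xfe  N=1 Z=0
after  1: r0=0x7c r1=0xb2 r2=0x55 r3=0xcd r4=0x54  N=0 Z=0
after  2: r0=0x7c r1=0xb2 r2=0x55 r3=0xcd r4=0x7f  N=0 Z=0
after  3: r0=0x7c r1=0x54 r2=0x55 r3=0xcd r4=0x7f  N=0 Z=0
after  4: r0=0x7c r1=0x54 r2=0x4c r3=0xcd r4=0x7f  N=0 Z=0
after  5: r0=0x7c r1=0x54 r2=0x7f r3=0xcd r4=0x7f  N=0 Z=0
-- IRQ taken; context saved, return-PC = 6 --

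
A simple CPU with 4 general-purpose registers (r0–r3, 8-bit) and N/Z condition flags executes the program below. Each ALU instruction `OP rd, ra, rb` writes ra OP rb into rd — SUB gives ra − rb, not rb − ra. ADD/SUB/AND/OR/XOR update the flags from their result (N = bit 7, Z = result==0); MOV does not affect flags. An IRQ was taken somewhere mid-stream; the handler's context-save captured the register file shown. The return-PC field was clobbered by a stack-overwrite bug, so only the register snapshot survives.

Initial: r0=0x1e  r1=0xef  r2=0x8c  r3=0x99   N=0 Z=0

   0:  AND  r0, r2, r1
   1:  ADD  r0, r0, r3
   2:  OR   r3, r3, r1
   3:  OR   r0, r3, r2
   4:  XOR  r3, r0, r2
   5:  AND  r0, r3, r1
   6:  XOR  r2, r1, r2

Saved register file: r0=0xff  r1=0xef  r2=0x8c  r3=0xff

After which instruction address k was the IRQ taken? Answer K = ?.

K = 3

after  0: r0=0x8c r1=0xef r2=0x8c r3=0x99  N=1 Z=0
after  1: r0=0x25 r1=0xef r2=0x8c r3=0x99  N=0 Z=0
after  2: r0=0x25 r1=0xef r2=0x8c r3=0xff  N=1 Z=0
after  3: r0=0xff r1=0xef r2=0x8c r3=0xff  N=1 Z=0
-- IRQ taken; context saved, return-PC = 4 --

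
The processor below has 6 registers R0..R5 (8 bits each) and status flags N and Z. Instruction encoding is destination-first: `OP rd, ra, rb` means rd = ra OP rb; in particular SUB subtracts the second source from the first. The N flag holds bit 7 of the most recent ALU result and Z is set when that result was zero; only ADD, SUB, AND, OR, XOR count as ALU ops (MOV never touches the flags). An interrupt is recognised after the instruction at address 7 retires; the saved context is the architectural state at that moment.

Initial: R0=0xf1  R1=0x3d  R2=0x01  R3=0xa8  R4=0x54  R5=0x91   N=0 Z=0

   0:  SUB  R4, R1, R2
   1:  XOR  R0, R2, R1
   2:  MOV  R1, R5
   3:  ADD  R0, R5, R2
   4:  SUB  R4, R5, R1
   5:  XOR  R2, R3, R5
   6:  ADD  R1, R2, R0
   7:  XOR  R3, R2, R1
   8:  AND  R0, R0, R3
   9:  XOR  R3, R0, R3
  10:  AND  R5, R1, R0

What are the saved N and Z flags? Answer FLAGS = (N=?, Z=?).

after  0: R0=0xf1 R1=0x3d R2=0x01 R3=0xa8 R4=0x3c R5=0x91  N=0 Z=0
after  1: R0=0x3c R1=0x3d R2=0x01 R3=0xa8 R4=0x3c R5=0x91  N=0 Z=0
after  2: R0=0x3c R1=0x91 R2=0x01 R3=0xa8 R4=0x3c R5=0x91  N=0 Z=0
after  3: R0=0x92 R1=0x91 R2=0x01 R3=0xa8 R4=0x3c R5=0x91  N=1 Z=0
after  4: R0=0x92 R1=0x91 R2=0x01 R3=0xa8 R4=0x00 R5=0x91  N=0 Z=1
after  5: R0=0x92 R1=0x91 R2=0x39 R3=0xa8 R4=0x00 R5=0x91  N=0 Z=0
after  6: R0=0x92 R1=0xcb R2=0x39 R3=0xa8 R4=0x00 R5=0x91  N=1 Z=0
after  7: R0=0x92 R1=0xcb R2=0x39 R3=0xf2 R4=0x00 R5=0x91  N=1 Z=0
-- IRQ taken; context saved, return-PC = 8 --

FLAGS = (N=1, Z=0)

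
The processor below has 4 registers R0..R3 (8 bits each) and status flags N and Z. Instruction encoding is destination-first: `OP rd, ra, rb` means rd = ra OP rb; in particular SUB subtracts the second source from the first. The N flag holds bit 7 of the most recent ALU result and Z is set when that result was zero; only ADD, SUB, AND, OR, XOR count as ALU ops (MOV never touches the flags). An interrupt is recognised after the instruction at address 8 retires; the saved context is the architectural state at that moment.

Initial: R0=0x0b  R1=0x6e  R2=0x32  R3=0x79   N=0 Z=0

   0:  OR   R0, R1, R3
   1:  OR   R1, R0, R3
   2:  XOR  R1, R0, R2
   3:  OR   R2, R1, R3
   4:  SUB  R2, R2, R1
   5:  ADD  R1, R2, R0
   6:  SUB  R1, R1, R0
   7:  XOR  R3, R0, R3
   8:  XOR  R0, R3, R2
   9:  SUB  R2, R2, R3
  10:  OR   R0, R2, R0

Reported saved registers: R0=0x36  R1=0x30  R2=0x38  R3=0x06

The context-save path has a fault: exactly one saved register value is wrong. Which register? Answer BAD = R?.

BAD = R2

after  0: R0=0x7f R1=0x6e R2=0x32 R3=0x79  N=0 Z=0
after  1: R0=0x7f R1=0x7f R2=0x32 R3=0x79  N=0 Z=0
after  2: R0=0x7f R1=0x4d R2=0x32 R3=0x79  N=0 Z=0
after  3: R0=0x7f R1=0x4d R2=0x7d R3=0x79  N=0 Z=0
after  4: R0=0x7f R1=0x4d R2=0x30 R3=0x79  N=0 Z=0
after  5: R0=0x7f R1=0xaf R2=0x30 R3=0x79  N=1 Z=0
after  6: R0=0x7f R1=0x30 R2=0x30 R3=0x79  N=0 Z=0
after  7: R0=0x7f R1=0x30 R2=0x30 R3=0x06  N=0 Z=0
after  8: R0=0x36 R1=0x30 R2=0x30 R3=0x06  N=0 Z=0
-- IRQ taken; context saved, return-PC = 9 --
mismatch: R2: reported 0x38 vs actual 0x30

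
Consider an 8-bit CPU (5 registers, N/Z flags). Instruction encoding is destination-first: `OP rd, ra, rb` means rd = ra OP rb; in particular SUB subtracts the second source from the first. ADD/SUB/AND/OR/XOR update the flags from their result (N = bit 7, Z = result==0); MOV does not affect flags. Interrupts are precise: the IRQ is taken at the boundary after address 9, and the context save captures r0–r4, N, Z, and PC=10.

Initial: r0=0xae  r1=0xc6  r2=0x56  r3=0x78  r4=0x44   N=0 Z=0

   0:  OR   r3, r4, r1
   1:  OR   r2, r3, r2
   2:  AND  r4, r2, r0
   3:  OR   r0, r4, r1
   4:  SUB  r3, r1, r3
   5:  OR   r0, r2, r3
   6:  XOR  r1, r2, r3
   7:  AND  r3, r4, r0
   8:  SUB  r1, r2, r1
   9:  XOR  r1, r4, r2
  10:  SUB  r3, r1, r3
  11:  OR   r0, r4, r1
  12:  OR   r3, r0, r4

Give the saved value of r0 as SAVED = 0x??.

after  0: r0=0xae r1=0xc6 r2=0x56 r3=0xc6 r4=0x44  N=1 Z=0
after  1: r0=0xae r1=0xc6 r2=0xd6 r3=0xc6 r4=0x44  N=1 Z=0
after  2: r0=0xae r1=0xc6 r2=0xd6 r3=0xc6 r4=0x86  N=1 Z=0
after  3: r0=0xc6 r1=0xc6 r2=0xd6 r3=0xc6 r4=0x86  N=1 Z=0
after  4: r0=0xc6 r1=0xc6 r2=0xd6 r3=0x00 r4=0x86  N=0 Z=1
after  5: r0=0xd6 r1=0xc6 r2=0xd6 r3=0x00 r4=0x86  N=1 Z=0
after  6: r0=0xd6 r1=0xd6 r2=0xd6 r3=0x00 r4=0x86  N=1 Z=0
after  7: r0=0xd6 r1=0xd6 r2=0xd6 r3=0x86 r4=0x86  N=1 Z=0
after  8: r0=0xd6 r1=0x00 r2=0xd6 r3=0x86 r4=0x86  N=0 Z=1
after  9: r0=0xd6 r1=0x50 r2=0xd6 r3=0x86 r4=0x86  N=0 Z=0
-- IRQ taken; context saved, return-PC = 10 --

SAVED = 0xd6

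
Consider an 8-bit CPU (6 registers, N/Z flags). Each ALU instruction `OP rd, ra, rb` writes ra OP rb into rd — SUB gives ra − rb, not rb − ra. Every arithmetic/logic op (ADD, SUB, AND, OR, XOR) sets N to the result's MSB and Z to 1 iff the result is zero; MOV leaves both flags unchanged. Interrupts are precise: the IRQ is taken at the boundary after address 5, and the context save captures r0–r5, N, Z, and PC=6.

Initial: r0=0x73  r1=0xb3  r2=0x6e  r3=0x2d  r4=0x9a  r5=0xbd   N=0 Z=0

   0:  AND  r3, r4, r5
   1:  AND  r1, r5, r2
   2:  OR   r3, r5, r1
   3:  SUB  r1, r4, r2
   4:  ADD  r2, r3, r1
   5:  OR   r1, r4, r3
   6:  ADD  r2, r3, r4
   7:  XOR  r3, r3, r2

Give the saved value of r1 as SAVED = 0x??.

after  0: r0=0x73 r1=0xb3 r2=0x6e r3=0x98 r4=0x9a r5=0xbd  N=1 Z=0
after  1: r0=0x73 r1=0x2c r2=0x6e r3=0x98 r4=0x9a r5=0xbd  N=0 Z=0
after  2: r0=0x73 r1=0x2c r2=0x6e r3=0xbd r4=0x9a r5=0xbd  N=1 Z=0
after  3: r0=0x73 r1=0x2c r2=0x6e r3=0xbd r4=0x9a r5=0xbd  N=0 Z=0
after  4: r0=0x73 r1=0x2c r2=0xe9 r3=0xbd r4=0x9a r5=0xbd  N=1 Z=0
after  5: r0=0x73 r1=0xbf r2=0xe9 r3=0xbd r4=0x9a r5=0xbd  N=1 Z=0
-- IRQ taken; context saved, return-PC = 6 --

SAVED = 0xbf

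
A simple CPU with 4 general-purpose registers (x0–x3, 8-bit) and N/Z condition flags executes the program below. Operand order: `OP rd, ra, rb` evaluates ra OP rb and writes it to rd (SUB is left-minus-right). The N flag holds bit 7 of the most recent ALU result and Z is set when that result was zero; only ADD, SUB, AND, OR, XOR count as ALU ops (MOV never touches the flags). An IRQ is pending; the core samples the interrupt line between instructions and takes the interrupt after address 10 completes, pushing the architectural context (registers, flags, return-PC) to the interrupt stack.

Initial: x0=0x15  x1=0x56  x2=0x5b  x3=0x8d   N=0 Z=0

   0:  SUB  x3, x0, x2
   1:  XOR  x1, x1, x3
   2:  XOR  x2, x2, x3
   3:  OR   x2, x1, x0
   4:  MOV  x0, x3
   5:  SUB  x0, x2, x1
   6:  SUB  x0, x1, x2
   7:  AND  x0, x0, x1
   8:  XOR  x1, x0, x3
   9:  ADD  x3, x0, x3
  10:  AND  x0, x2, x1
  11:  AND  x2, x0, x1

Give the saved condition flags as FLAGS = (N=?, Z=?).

FLAGS = (N=0, Z=0)

after  0: x0=0x15 x1=0x56 x2=0x5b x3=0xba  N=1 Z=0
after  1: x0=0x15 x1=0xec x2=0x5b x3=0xba  N=1 Z=0
after  2: x0=0x15 x1=0xec x2=0xe1 x3=0xba  N=1 Z=0
after  3: x0=0x15 x1=0xec x2=0xfd x3=0xba  N=1 Z=0
after  4: x0=0xba x1=0xec x2=0xfd x3=0xba  N=1 Z=0
after  5: x0=0x11 x1=0xec x2=0xfd x3=0xba  N=0 Z=0
after  6: x0=0xef x1=0xec x2=0xfd x3=0xba  N=1 Z=0
after  7: x0=0xec x1=0xec x2=0xfd x3=0xba  N=1 Z=0
after  8: x0=0xec x1=0x56 x2=0xfd x3=0xba  N=0 Z=0
after  9: x0=0xec x1=0x56 x2=0xfd x3=0xa6  N=1 Z=0
after 10: x0=0x54 x1=0x56 x2=0xfd x3=0xa6  N=0 Z=0
-- IRQ taken; context saved, return-PC = 11 --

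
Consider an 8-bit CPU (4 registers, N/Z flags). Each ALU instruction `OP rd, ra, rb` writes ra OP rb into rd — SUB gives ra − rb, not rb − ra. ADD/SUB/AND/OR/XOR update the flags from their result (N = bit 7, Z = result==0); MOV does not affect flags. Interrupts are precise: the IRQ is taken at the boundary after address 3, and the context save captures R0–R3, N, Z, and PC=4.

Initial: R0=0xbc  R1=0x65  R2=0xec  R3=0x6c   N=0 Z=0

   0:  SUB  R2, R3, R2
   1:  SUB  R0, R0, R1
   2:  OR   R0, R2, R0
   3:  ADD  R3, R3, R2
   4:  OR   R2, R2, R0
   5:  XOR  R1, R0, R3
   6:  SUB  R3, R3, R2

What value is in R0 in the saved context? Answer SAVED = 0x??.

SAVED = 0xd7

after  0: R0=0xbc R1=0x65 R2=0x80 R3=0x6c  N=1 Z=0
after  1: R0=0x57 R1=0x65 R2=0x80 R3=0x6c  N=0 Z=0
after  2: R0=0xd7 R1=0x65 R2=0x80 R3=0x6c  N=1 Z=0
after  3: R0=0xd7 R1=0x65 R2=0x80 R3=0xec  N=1 Z=0
-- IRQ taken; context saved, return-PC = 4 --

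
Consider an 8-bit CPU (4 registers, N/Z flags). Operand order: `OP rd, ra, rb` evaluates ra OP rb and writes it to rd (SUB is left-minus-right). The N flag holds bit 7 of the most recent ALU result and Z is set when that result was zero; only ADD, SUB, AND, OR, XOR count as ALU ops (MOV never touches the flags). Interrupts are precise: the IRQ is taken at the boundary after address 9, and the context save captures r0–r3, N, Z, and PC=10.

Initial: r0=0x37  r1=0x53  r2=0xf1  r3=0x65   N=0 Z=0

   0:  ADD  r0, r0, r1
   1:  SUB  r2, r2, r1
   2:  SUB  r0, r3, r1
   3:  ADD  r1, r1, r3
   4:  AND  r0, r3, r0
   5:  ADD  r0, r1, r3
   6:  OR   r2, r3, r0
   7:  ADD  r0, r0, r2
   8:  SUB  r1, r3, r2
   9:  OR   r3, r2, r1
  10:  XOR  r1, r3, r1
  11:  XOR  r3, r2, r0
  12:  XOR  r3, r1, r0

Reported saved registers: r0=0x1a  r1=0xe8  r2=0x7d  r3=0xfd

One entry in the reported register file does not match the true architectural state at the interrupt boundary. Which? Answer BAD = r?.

after  0: r0=0x8a r1=0x53 r2=0xf1 r3=0x65  N=1 Z=0
after  1: r0=0x8a r1=0x53 r2=0x9e r3=0x65  N=1 Z=0
after  2: r0=0x12 r1=0x53 r2=0x9e r3=0x65  N=0 Z=0
after  3: r0=0x12 r1=0xb8 r2=0x9e r3=0x65  N=1 Z=0
after  4: r0=0x00 r1=0xb8 r2=0x9e r3=0x65  N=0 Z=1
after  5: r0=0x1d r1=0xb8 r2=0x9e r3=0x65  N=0 Z=0
after  6: r0=0x1d r1=0xb8 r2=0x7d r3=0x65  N=0 Z=0
after  7: r0=0x9a r1=0xb8 r2=0x7d r3=0x65  N=1 Z=0
after  8: r0=0x9a r1=0xe8 r2=0x7d r3=0x65  N=1 Z=0
after  9: r0=0x9a r1=0xe8 r2=0x7d r3=0xfd  N=1 Z=0
-- IRQ taken; context saved, return-PC = 10 --
mismatch: r0: reported 0x1a vs actual 0x9a

BAD = r0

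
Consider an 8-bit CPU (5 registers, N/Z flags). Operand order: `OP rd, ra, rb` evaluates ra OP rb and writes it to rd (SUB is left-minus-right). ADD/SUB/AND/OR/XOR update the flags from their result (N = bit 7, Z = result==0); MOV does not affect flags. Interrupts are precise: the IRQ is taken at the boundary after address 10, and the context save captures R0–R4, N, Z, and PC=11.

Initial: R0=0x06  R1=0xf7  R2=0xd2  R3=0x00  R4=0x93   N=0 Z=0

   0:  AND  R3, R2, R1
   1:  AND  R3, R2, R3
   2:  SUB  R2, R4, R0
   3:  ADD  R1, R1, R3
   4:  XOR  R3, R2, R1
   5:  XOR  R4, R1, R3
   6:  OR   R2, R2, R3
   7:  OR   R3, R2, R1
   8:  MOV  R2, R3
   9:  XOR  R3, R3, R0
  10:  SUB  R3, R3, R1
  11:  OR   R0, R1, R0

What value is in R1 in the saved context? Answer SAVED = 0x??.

SAVED = 0xc9

after  0: R0=0x06 R1=0xf7 R2=0xd2 R3=0xd2 R4=0x93  N=1 Z=0
after  1: R0=0x06 R1=0xf7 R2=0xd2 R3=0xd2 R4=0x93  N=1 Z=0
after  2: R0=0x06 R1=0xf7 R2=0x8d R3=0xd2 R4=0x93  N=1 Z=0
after  3: R0=0x06 R1=0xc9 R2=0x8d R3=0xd2 R4=0x93  N=1 Z=0
after  4: R0=0x06 R1=0xc9 R2=0x8d R3=0x44 R4=0x93  N=0 Z=0
after  5: R0=0x06 R1=0xc9 R2=0x8d R3=0x44 R4=0x8d  N=1 Z=0
after  6: R0=0x06 R1=0xc9 R2=0xcd R3=0x44 R4=0x8d  N=1 Z=0
after  7: R0=0x06 R1=0xc9 R2=0xcd R3=0xcd R4=0x8d  N=1 Z=0
after  8: R0=0x06 R1=0xc9 R2=0xcd R3=0xcd R4=0x8d  N=1 Z=0
after  9: R0=0x06 R1=0xc9 R2=0xcd R3=0xcb R4=0x8d  N=1 Z=0
after 10: R0=0x06 R1=0xc9 R2=0xcd R3=0x02 R4=0x8d  N=0 Z=0
-- IRQ taken; context saved, return-PC = 11 --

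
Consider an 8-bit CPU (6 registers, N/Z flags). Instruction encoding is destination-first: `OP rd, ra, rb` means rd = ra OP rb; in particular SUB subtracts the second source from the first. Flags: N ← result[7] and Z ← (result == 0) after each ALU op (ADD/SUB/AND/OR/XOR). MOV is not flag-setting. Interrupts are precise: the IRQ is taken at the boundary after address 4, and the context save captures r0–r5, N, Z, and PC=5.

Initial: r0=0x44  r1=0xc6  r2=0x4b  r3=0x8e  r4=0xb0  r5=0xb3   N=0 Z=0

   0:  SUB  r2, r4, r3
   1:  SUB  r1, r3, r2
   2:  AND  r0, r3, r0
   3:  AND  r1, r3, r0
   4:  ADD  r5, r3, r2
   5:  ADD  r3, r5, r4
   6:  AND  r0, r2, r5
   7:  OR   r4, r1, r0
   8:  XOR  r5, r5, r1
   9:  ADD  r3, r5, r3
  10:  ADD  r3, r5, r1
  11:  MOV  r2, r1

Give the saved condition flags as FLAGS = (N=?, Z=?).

after  0: r0=0x44 r1=0xc6 r2=0x22 r3=0x8e r4=0xb0 r5=0xb3  N=0 Z=0
after  1: r0=0x44 r1=0x6c r2=0x22 r3=0x8e r4=0xb0 r5=0xb3  N=0 Z=0
after  2: r0=0x04 r1=0x6c r2=0x22 r3=0x8e r4=0xb0 r5=0xb3  N=0 Z=0
after  3: r0=0x04 r1=0x04 r2=0x22 r3=0x8e r4=0xb0 r5=0xb3  N=0 Z=0
after  4: r0=0x04 r1=0x04 r2=0x22 r3=0x8e r4=0xb0 r5=0xb0  N=1 Z=0
-- IRQ taken; context saved, return-PC = 5 --

FLAGS = (N=1, Z=0)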